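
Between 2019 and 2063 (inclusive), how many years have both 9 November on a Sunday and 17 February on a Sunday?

1

Check each year's weekday for 9 November and 17 February:
  2019: Sat/Sun  2020: Mon/Mon  2021: Tue/Wed  2022: Wed/Thu  2023: Thu/Fri  2024: Sat/Sat  2025: Sun/Mon  2026: Mon/Tue  2027: Tue/Wed  2028: Thu/Thu  2029: Fri/Sat  2030: Sat/Sun  2031: Sun/Mon  2032: Tue/Tue  …(17 more)…  2050: Wed/Thu  2051: Thu/Fri  2052: Sat/Sat  2053: Sun/Mon  2054: Mon/Tue  2055: Tue/Wed  2056: Thu/Thu  2057: Fri/Sat  2058: Sat/Sun  2059: Sun/Mon  2060: Tue/Tue  2061: Wed/Thu  2062: Thu/Fri  2063: Fri/Sat
Both conditions hold in: 2036 — 1.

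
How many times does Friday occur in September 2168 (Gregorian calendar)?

September 2168 has 30 days and begins on Thursday.
The first Friday is September 2.
Fridays fall on 2, 9, 16, 23, 30 — that's 5.

5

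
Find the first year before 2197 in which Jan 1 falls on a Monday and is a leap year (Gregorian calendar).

2176

Jan 1 advances by 2 weekdays after a leap year and by 1 after a common year.
2197: Jan 1 is Sunday.
2196: Friday (leap)
2195: Thursday
2194: Wednesday
2193: Tuesday
2192: Sunday (leap)
2191: Saturday
2190: Friday
2189: Thursday
2188: Tuesday (leap)
2187: Monday
2186: Sunday
2185: Saturday
2184: Thursday (leap)
2183: Wednesday
2182: Tuesday
2181: Monday
2180: Saturday (leap)
2179: Friday
2178: Thursday
2177: Wednesday
2176: Monday (leap)
2176 begins on a Monday and is a leap year.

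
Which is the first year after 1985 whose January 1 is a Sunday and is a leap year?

2012

Jan 1 advances by 2 weekdays after a leap year and by 1 after a common year.
1985: Jan 1 is Tuesday.
1986: Wednesday
1987: Thursday
1988: Friday (leap)
1989: Sunday
1990: Monday
1991: Tuesday
1992: Wednesday (leap)
1993: Friday
1994: Saturday
1995: Sunday
1996: Monday (leap)
1997: Wednesday
1998: Thursday
1999: Friday
2000: Saturday (leap)
2001: Monday
2002: Tuesday
2003: Wednesday
2004: Thursday (leap)
2005: Saturday
2006: Sunday
2007: Monday
2008: Tuesday (leap)
2009: Thursday
2010: Friday
2011: Saturday
2012: Sunday (leap)
2012 begins on a Sunday and is a leap year.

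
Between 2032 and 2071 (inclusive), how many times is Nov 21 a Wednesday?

Track Nov 21's weekday year by year (advancing +1, or +2 across a Feb 29):
  2032: Sun  2033: Mon (+1)  2034: Tue (+1)  2035: Wed (+1) ✓  2036: Fri (+2)
  2037: Sat (+1)  2038: Sun (+1)  2039: Mon (+1)  2040: Wed (+2) ✓  2041: Thu (+1)
  2042: Fri (+1)  2043: Sat (+1)  2044: Mon (+2)  2045: Tue (+1)  … (12 more years) …
  2058: Thu (+1)  2059: Fri (+1)  2060: Sun (+2)  2061: Mon (+1)  2062: Tue (+1)
  2063: Wed (+1) ✓  2064: Fri (+2)  2065: Sat (+1)  2066: Sun (+1)  2067: Mon (+1)
  2068: Wed (+2) ✓  2069: Thu (+1)  2070: Fri (+1)  2071: Sat (+1)
Wednesday years: 2035, 2040, 2046, 2057, 2063, 2068 — 6 in total.

6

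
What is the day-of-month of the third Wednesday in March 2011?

March 1, 2011 is a Tuesday, so the first Wednesday is the 2nd.
The third Wednesday is 2 + 14 = 16.

16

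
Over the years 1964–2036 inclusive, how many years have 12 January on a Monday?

Track 12 January's weekday year by year (advancing +1, or +2 across a Feb 29):
  1964: Sun  1965: Tue (+2)  1966: Wed (+1)  1967: Thu (+1)  1968: Fri (+1)
  1969: Sun (+2)  1970: Mon (+1) ✓  1971: Tue (+1)  1972: Wed (+1)  1973: Fri (+2)
  1974: Sat (+1)  1975: Sun (+1)  1976: Mon (+1) ✓  1977: Wed (+2)  … (45 more years) …
  2023: Thu (+1)  2024: Fri (+1)  2025: Sun (+2)  2026: Mon (+1) ✓  2027: Tue (+1)
  2028: Wed (+1)  2029: Fri (+2)  2030: Sat (+1)  2031: Sun (+1)  2032: Mon (+1) ✓
  2033: Wed (+2)  2034: Thu (+1)  2035: Fri (+1)  2036: Sat (+1)
Monday years: 1970, 1976, 1981, 1987, 1998, 2004, 2009, 2015, 2026, 2032 — 10 in total.

10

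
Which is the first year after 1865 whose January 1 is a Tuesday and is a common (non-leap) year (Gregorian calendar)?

Jan 1 advances by 2 weekdays after a leap year and by 1 after a common year.
1865: Jan 1 is Sunday.
1866: Monday
1867: Tuesday
1867 begins on a Tuesday and is a common year.

1867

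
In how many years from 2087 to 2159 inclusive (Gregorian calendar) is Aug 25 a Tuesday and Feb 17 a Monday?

Check each year's weekday for Aug 25 and Feb 17:
  2087: Mon/Mon  2088: Wed/Tue  2089: Thu/Thu  2090: Fri/Fri  2091: Sat/Sat  2092: Mon/Sun  2093: Tue/Tue  2094: Wed/Wed  2095: Thu/Thu  2096: Sat/Fri  2097: Sun/Sun  2098: Mon/Mon  2099: Tue/Tue  2100: Wed/Wed  …(45 more)…  2146: Thu/Thu  2147: Fri/Fri  2148: Sun/Sat  2149: Mon/Mon  2150: Tue/Tue  2151: Wed/Wed  2152: Fri/Thu  2153: Sat/Sat  2154: Sun/Sun  2155: Mon/Mon  2156: Wed/Tue  2157: Thu/Thu  2158: Fri/Fri  2159: Sat/Sat
Both conditions hold in: 2116, 2144 — 2.

2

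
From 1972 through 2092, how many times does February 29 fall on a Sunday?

5

Leap years in 1972–2092: 31 of them.
Feb 29 weekday advances by 5 (mod 7) from one leap year to the next four years later (or differs when a century non-leap intervenes).
Leap-day weekdays: 1972:Tue 1976:Sun✓ 1980:Fri 1984:Wed 1988:Mon 1992:Sat 1996:Thu 2000:Tue 2004:Sun✓ 2008:Fri 2012:Wed 2016:Mon 2020:Sat …(5 more)… 2044:Mon 2048:Sat 2052:Thu 2056:Tue 2060:Sun✓ 2064:Fri 2068:Wed 2072:Mon 2076:Sat 2080:Thu 2084:Tue 2088:Sun✓ 2092:Fri
Sunday: 1976, 2004, 2032, 2060, 2088 → 5.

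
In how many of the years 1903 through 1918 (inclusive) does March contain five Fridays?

March has 31 days; it has five Fridays when Friday falls among the first (month-length − 28) days — i.e. when March 1 is one of Friday/Thursday/Wednesday.
March 1 by year: 1903:Sun 1904:Tue 1905:Wed✓ 1906:Thu✓ 1907:Fri✓ 1908:Sun 1909:Mon 1910:Tue 1911:Wed✓ 1912:Fri✓ 1913:Sat 1914:Sun 1915:Mon 1916:Wed✓ 1917:Thu✓ 1918:Fri✓
Years with five Fridays: 1905, 1906, 1907, 1911, 1912, 1916, 1917, 1918 → 8.

8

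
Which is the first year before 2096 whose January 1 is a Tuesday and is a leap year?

2092

Jan 1 advances by 2 weekdays after a leap year and by 1 after a common year.
2096: Jan 1 is Sunday (leap).
2095: Saturday
2094: Friday
2093: Thursday
2092: Tuesday (leap)
2092 begins on a Tuesday and is a leap year.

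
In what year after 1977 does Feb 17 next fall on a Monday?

1986

From one year to the next, a fixed date's weekday advances by 1, or by 2 when a Feb 29 lies between the two dates.
1977: February 17 is Thursday.
1978: Friday (+1)
1979: Saturday (+1)
1980: Sunday (+1)
1981: Tuesday (+2)
1982: Wednesday (+1)
1983: Thursday (+1)
1984: Friday (+1)
1985: Sunday (+2)
1986: Monday (+1)
Feb 17 falls on a Monday in 1986.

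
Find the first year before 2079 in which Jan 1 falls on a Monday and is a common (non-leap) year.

Jan 1 advances by 2 weekdays after a leap year and by 1 after a common year.
2079: Jan 1 is Sunday.
2078: Saturday
2077: Friday
2076: Wednesday (leap)
2075: Tuesday
2074: Monday
2074 begins on a Monday and is a common year.

2074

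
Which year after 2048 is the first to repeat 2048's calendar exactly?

Two years share a calendar iff Jan 1 falls on the same weekday and both are leap or both are common. 2048: Jan 1 is Wednesday, leap year.
2049: Jan 1 Friday, common
2050: Jan 1 Saturday, common
2051: Jan 1 Sunday, common
2052: Jan 1 Monday, leap
2053: Jan 1 Wednesday, common
2054: Jan 1 Thursday, common
2055: Jan 1 Friday, common
2056: Jan 1 Saturday, leap
2057: Jan 1 Monday, common
2058: Jan 1 Tuesday, common
2059: Jan 1 Wednesday, common
2060: Jan 1 Thursday, leap
2061: Jan 1 Saturday, common
2062: Jan 1 Sunday, common
2063: Jan 1 Monday, common
2064: Jan 1 Tuesday, leap
2065: Jan 1 Thursday, common
2066: Jan 1 Friday, common
2067: Jan 1 Saturday, common
2068: Jan 1 Sunday, leap
2069: Jan 1 Tuesday, common
2070: Jan 1 Wednesday, common
2071: Jan 1 Thursday, common
2072: Jan 1 Friday, leap
2073: Jan 1 Sunday, common
2074: Jan 1 Monday, common
2075: Jan 1 Tuesday, common
2076: Jan 1 Wednesday, leap
2076 matches on both conditions.

2076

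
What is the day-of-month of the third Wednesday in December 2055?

15

December 1, 2055 is a Wednesday, so the first Wednesday is the 1st.
The third Wednesday is 1 + 14 = 15.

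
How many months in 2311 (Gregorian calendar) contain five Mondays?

A month of length L has five Mondays iff its first Monday is on day ≤ L−28 (so day 1–3 in a 31-day month, 1–2 in a 30-day month, day 1 in a leap February).
Checking each month of 2311: Jan starts Sun (31d) ✓; Feb starts Wed (28d); Mar starts Wed (31d); Apr starts Sat (30d); May starts Mon (31d) ✓; Jun starts Thu (30d); Jul starts Sat (31d) ✓; Aug starts Tue (31d); Sep starts Fri (30d); Oct starts Sun (31d) ✓; Nov starts Wed (30d); Dec starts Fri (31d).
Five-Monday months: January, May, July, October → 4.

4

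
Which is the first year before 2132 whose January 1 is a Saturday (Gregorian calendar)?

2129

Jan 1 advances by 2 weekdays after a leap year and by 1 after a common year.
2132: Jan 1 is Tuesday (leap).
2131: Monday
2130: Sunday
2129: Saturday
2129 begins on a Saturday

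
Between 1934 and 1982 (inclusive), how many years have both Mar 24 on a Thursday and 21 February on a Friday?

Check each year's weekday for Mar 24 and 21 February:
  1934: Sat/Wed  1935: Sun/Thu  1936: Tue/Fri  1937: Wed/Sun  1938: Thu/Mon  1939: Fri/Tue  1940: Sun/Wed  1941: Mon/Fri  1942: Tue/Sat  1943: Wed/Sun  1944: Fri/Mon  1945: Sat/Wed  1946: Sun/Thu  1947: Mon/Fri  …(21 more)…  1969: Mon/Fri  1970: Tue/Sat  1971: Wed/Sun  1972: Fri/Mon  1973: Sat/Wed  1974: Sun/Thu  1975: Mon/Fri  1976: Wed/Sat  1977: Thu/Mon  1978: Fri/Tue  1979: Sat/Wed  1980: Mon/Thu  1981: Tue/Sat  1982: Wed/Sun
Both conditions hold in: no year — 0.

0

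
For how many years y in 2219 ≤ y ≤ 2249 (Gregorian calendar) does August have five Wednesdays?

14

August has 31 days; it has five Wednesdays when Wednesday falls among the first (month-length − 28) days — i.e. when August 1 is one of Wednesday/Tuesday/Monday.
August 1 by year: 2219:Sun 2220:Tue✓ 2221:Wed✓ 2222:Thu 2223:Fri 2224:Sun 2225:Mon✓ 2226:Tue✓ 2227:Wed✓ 2228:Fri 2229:Sat 2230:Sun 2231:Mon✓ 2232:Wed✓ 2233:Thu 2234:Fri 2235:Sat 2236:Mon✓ 2237:Tue✓ 2238:Wed✓ 2239:Thu 2240:Sat 2241:Sun 2242:Mon✓ 2243:Tue✓ 2244:Thu 2245:Fri 2246:Sat 2247:Sun 2248:Tue✓ 2249:Wed✓
Years with five Wednesdays: 2220, 2221, 2225, 2226, 2227, 2231, 2232, 2236, 2237, 2238, 2242, 2243, 2248, 2249 → 14.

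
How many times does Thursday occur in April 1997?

4

April 1997 has 30 days and begins on Tuesday.
The first Thursday is April 3.
Thursdays fall on 3, 10, 17, 24 — that's 4.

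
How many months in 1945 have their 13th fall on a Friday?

2

Check the 13th of each month of 1945: Jan 13: Sat, Feb 13: Tue, Mar 13: Tue, Apr 13: Fri, May 13: Sun, Jun 13: Wed, Jul 13: Fri, Aug 13: Mon, Sep 13: Thu, Oct 13: Sat, Nov 13: Tue, Dec 13: Thu.
Friday occurs in April, July — 2 months.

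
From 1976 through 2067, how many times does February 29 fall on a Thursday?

Leap years in 1976–2067: 23 of them.
Feb 29 weekday advances by 5 (mod 7) from one leap year to the next four years later (or differs when a century non-leap intervenes).
Leap-day weekdays: 1976:Sun 1980:Fri 1984:Wed 1988:Mon 1992:Sat 1996:Thu✓ 2000:Tue 2004:Sun 2008:Fri 2012:Wed 2016:Mon 2020:Sat 2024:Thu✓ 2028:Tue 2032:Sun 2036:Fri 2040:Wed 2044:Mon 2048:Sat 2052:Thu✓ 2056:Tue 2060:Sun 2064:Fri
Thursday: 1996, 2024, 2052 → 3.

3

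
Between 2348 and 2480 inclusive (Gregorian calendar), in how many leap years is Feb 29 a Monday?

Leap years in 2348–2480: 34 of them.
Feb 29 weekday advances by 5 (mod 7) from one leap year to the next four years later (or differs when a century non-leap intervenes).
Leap-day weekdays: 2348:Sun 2352:Fri 2356:Wed 2360:Mon✓ 2364:Sat 2368:Thu 2372:Tue 2376:Sun 2380:Fri 2384:Wed 2388:Mon✓ 2392:Sat 2396:Thu …(8 more)… 2432:Sun 2436:Fri 2440:Wed 2444:Mon✓ 2448:Sat 2452:Thu 2456:Tue 2460:Sun 2464:Fri 2468:Wed 2472:Mon✓ 2476:Sat 2480:Thu
Monday: 2360, 2388, 2416, 2444, 2472 → 5.

5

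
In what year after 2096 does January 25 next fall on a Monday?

2100

From one year to the next, a fixed date's weekday advances by 1, or by 2 when a Feb 29 lies between the two dates.
2096: January 25 is Wednesday.
2097: Friday (+2)
2098: Saturday (+1)
2099: Sunday (+1)
2100: Monday (+1)
January 25 falls on a Monday in 2100.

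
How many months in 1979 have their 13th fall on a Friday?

Check the 13th of each month of 1979: Jan 13: Sat, Feb 13: Tue, Mar 13: Tue, Apr 13: Fri, May 13: Sun, Jun 13: Wed, Jul 13: Fri, Aug 13: Mon, Sep 13: Thu, Oct 13: Sat, Nov 13: Tue, Dec 13: Thu.
Friday occurs in April, July — 2 months.

2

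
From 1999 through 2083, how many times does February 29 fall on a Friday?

3

Leap years in 1999–2083: 21 of them.
Feb 29 weekday advances by 5 (mod 7) from one leap year to the next four years later (or differs when a century non-leap intervenes).
Leap-day weekdays: 2000:Tue 2004:Sun 2008:Fri✓ 2012:Wed 2016:Mon 2020:Sat 2024:Thu 2028:Tue 2032:Sun 2036:Fri✓ 2040:Wed 2044:Mon 2048:Sat 2052:Thu 2056:Tue 2060:Sun 2064:Fri✓ 2068:Wed 2072:Mon 2076:Sat 2080:Thu
Friday: 2008, 2036, 2064 → 3.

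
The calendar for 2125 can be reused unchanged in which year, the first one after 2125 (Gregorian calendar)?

2131

Two years share a calendar iff Jan 1 falls on the same weekday and both are leap or both are common. 2125: Jan 1 is Monday, common year.
2126: Jan 1 Tuesday, common
2127: Jan 1 Wednesday, common
2128: Jan 1 Thursday, leap
2129: Jan 1 Saturday, common
2130: Jan 1 Sunday, common
2131: Jan 1 Monday, common
2131 matches on both conditions.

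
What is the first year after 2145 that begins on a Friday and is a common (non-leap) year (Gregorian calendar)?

Jan 1 advances by 2 weekdays after a leap year and by 1 after a common year.
2145: Jan 1 is Friday.
2146: Saturday
2147: Sunday
2148: Monday (leap)
2149: Wednesday
2150: Thursday
2151: Friday
2151 begins on a Friday and is a common year.

2151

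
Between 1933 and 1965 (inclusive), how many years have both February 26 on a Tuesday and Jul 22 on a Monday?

4

Check each year's weekday for February 26 and Jul 22:
  1933: Sun/Sat  1934: Mon/Sun  1935: Tue/Mon ✓  1936: Wed/Wed  1937: Fri/Thu  1938: Sat/Fri  1939: Sun/Sat  1940: Mon/Mon  1941: Wed/Tue  1942: Thu/Wed  1943: Fri/Thu  1944: Sat/Sat  1945: Mon/Sun  1946: Tue/Mon ✓  …(5 more)…  1952: Tue/Tue  1953: Thu/Wed  1954: Fri/Thu  1955: Sat/Fri  1956: Sun/Sun  1957: Tue/Mon ✓  1958: Wed/Tue  1959: Thu/Wed  1960: Fri/Fri  1961: Sun/Sat  1962: Mon/Sun  1963: Tue/Mon ✓  1964: Wed/Wed  1965: Fri/Thu
Both conditions hold in: 1935, 1946, 1957, 1963 — 4.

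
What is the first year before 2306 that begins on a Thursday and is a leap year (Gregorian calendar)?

2280

Jan 1 advances by 2 weekdays after a leap year and by 1 after a common year.
2306: Jan 1 is Monday.
2305: Sunday
2304: Friday (leap)
2303: Thursday
2302: Wednesday
2301: Tuesday
2300: Monday
2299: Sunday
2298: Saturday
2297: Friday
2296: Wednesday (leap)
2295: Tuesday
2294: Monday
2293: Sunday
2292: Friday (leap)
2291: Thursday
2290: Wednesday
2289: Tuesday
2288: Sunday (leap)
2287: Saturday
2286: Friday
2285: Thursday
2284: Tuesday (leap)
2283: Monday
2282: Sunday
2281: Saturday
2280: Thursday (leap)
2280 begins on a Thursday and is a leap year.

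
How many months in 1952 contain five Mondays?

A month of length L has five Mondays iff its first Monday is on day ≤ L−28 (so day 1–3 in a 31-day month, 1–2 in a 30-day month, day 1 in a leap February).
Checking each month of 1952: Jan starts Tue (31d); Feb starts Fri (29d); Mar starts Sat (31d) ✓; Apr starts Tue (30d); May starts Thu (31d); Jun starts Sun (30d) ✓; Jul starts Tue (31d); Aug starts Fri (31d); Sep starts Mon (30d) ✓; Oct starts Wed (31d); Nov starts Sat (30d); Dec starts Mon (31d) ✓.
Five-Monday months: March, June, September, December → 4.

4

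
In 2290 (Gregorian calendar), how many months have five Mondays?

A month of length L has five Mondays iff its first Monday is on day ≤ L−28 (so day 1–3 in a 31-day month, 1–2 in a 30-day month, day 1 in a leap February).
Checking each month of 2290: Jan starts Wed (31d); Feb starts Sat (28d); Mar starts Sat (31d) ✓; Apr starts Tue (30d); May starts Thu (31d); Jun starts Sun (30d) ✓; Jul starts Tue (31d); Aug starts Fri (31d); Sep starts Mon (30d) ✓; Oct starts Wed (31d); Nov starts Sat (30d); Dec starts Mon (31d) ✓.
Five-Monday months: March, June, September, December → 4.

4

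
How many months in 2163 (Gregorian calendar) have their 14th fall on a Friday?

Check the 14th of each month of 2163: Jan 14: Fri, Feb 14: Mon, Mar 14: Mon, Apr 14: Thu, May 14: Sat, Jun 14: Tue, Jul 14: Thu, Aug 14: Sun, Sep 14: Wed, Oct 14: Fri, Nov 14: Mon, Dec 14: Wed.
Friday occurs in January, October — 2 months.

2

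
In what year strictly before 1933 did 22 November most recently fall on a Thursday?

From one year to the next, a fixed date's weekday advances by 1, or by 2 when a Feb 29 lies between the two dates.
1933: November 22 is Wednesday.
1932: Tuesday (−1)
1931: Sunday (−2)
1930: Saturday (−1)
1929: Friday (−1)
1928: Thursday (−1)
22 November falls on a Thursday in 1928.

1928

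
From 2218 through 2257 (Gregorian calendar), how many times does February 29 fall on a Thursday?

1

Leap years in 2218–2257: 10 of them.
Feb 29 weekday advances by 5 (mod 7) from one leap year to the next four years later (or differs when a century non-leap intervenes).
Leap-day weekdays: 2220:Tue 2224:Sun 2228:Fri 2232:Wed 2236:Mon 2240:Sat 2244:Thu✓ 2248:Tue 2252:Sun 2256:Fri
Thursday: 2244 → 1.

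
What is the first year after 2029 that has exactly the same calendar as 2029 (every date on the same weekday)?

2035

Two years share a calendar iff Jan 1 falls on the same weekday and both are leap or both are common. 2029: Jan 1 is Monday, common year.
2030: Jan 1 Tuesday, common
2031: Jan 1 Wednesday, common
2032: Jan 1 Thursday, leap
2033: Jan 1 Saturday, common
2034: Jan 1 Sunday, common
2035: Jan 1 Monday, common
2035 matches on both conditions.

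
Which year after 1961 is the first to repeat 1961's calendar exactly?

Two years share a calendar iff Jan 1 falls on the same weekday and both are leap or both are common. 1961: Jan 1 is Sunday, common year.
1962: Jan 1 Monday, common
1963: Jan 1 Tuesday, common
1964: Jan 1 Wednesday, leap
1965: Jan 1 Friday, common
1966: Jan 1 Saturday, common
1967: Jan 1 Sunday, common
1967 matches on both conditions.

1967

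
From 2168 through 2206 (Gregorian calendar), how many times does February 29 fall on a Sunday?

1

Leap years in 2168–2206: 9 of them.
Feb 29 weekday advances by 5 (mod 7) from one leap year to the next four years later (or differs when a century non-leap intervenes).
Leap-day weekdays: 2168:Mon 2172:Sat 2176:Thu 2180:Tue 2184:Sun✓ 2188:Fri 2192:Wed 2196:Mon 2204:Wed
Sunday: 2184 → 1.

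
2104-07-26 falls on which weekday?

January 1, 2104 is a Tuesday.
July 26 is day 208 of the year, i.e. 207 days after Jan 1.
207 mod 7 = 4, so advance 4 weekdays from Tuesday: Saturday.

Saturday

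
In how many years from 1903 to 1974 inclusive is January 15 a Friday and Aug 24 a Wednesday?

Check each year's weekday for January 15 and Aug 24:
  1903: Thu/Mon  1904: Fri/Wed ✓  1905: Sun/Thu  1906: Mon/Fri  1907: Tue/Sat  1908: Wed/Mon  1909: Fri/Tue  1910: Sat/Wed  1911: Sun/Thu  1912: Mon/Sat  1913: Wed/Sun  1914: Thu/Mon  1915: Fri/Tue  1916: Sat/Thu  …(44 more)…  1961: Sun/Thu  1962: Mon/Fri  1963: Tue/Sat  1964: Wed/Mon  1965: Fri/Tue  1966: Sat/Wed  1967: Sun/Thu  1968: Mon/Sat  1969: Wed/Sun  1970: Thu/Mon  1971: Fri/Tue  1972: Sat/Thu  1973: Mon/Fri  1974: Tue/Sat
Both conditions hold in: 1904, 1932, 1960 — 3.

3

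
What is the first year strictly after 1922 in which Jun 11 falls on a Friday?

1926

From one year to the next, a fixed date's weekday advances by 1, or by 2 when a Feb 29 lies between the two dates.
1922: June 11 is Sunday.
1923: Monday (+1)
1924: Wednesday (+2)
1925: Thursday (+1)
1926: Friday (+1)
Jun 11 falls on a Friday in 1926.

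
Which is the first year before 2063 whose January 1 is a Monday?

2057

Jan 1 advances by 2 weekdays after a leap year and by 1 after a common year.
2063: Jan 1 is Monday.
2062: Sunday
2061: Saturday
2060: Thursday (leap)
2059: Wednesday
2058: Tuesday
2057: Monday
2057 begins on a Monday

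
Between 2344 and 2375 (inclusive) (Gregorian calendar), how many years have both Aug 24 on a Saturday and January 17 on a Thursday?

4

Check each year's weekday for Aug 24 and January 17:
  2344: Thu/Mon  2345: Fri/Wed  2346: Sat/Thu ✓  2347: Sun/Fri  2348: Tue/Sat  2349: Wed/Mon  2350: Thu/Tue  2351: Fri/Wed  2352: Sun/Thu  2353: Mon/Sat  2354: Tue/Sun  2355: Wed/Mon  2356: Fri/Tue  2357: Sat/Thu ✓  …(4 more)…  2362: Fri/Wed  2363: Sat/Thu ✓  2364: Mon/Fri  2365: Tue/Sun  2366: Wed/Mon  2367: Thu/Tue  2368: Sat/Wed  2369: Sun/Fri  2370: Mon/Sat  2371: Tue/Sun  2372: Thu/Mon  2373: Fri/Wed  2374: Sat/Thu ✓  2375: Sun/Fri
Both conditions hold in: 2346, 2357, 2363, 2374 — 4.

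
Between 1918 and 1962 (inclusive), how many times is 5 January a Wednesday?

Track 5 January's weekday year by year (advancing +1, or +2 across a Feb 29):
  1918: Sat  1919: Sun (+1)  1920: Mon (+1)  1921: Wed (+2) ✓  1922: Thu (+1)
  1923: Fri (+1)  1924: Sat (+1)  1925: Mon (+2)  1926: Tue (+1)  1927: Wed (+1) ✓
  1928: Thu (+1)  1929: Sat (+2)  1930: Sun (+1)  1931: Mon (+1)  … (17 more years) …
  1949: Wed (+2) ✓  1950: Thu (+1)  1951: Fri (+1)  1952: Sat (+1)  1953: Mon (+2)
  1954: Tue (+1)  1955: Wed (+1) ✓  1956: Thu (+1)  1957: Sat (+2)  1958: Sun (+1)
  1959: Mon (+1)  1960: Tue (+1)  1961: Thu (+2)  1962: Fri (+1)
Wednesday years: 1921, 1927, 1938, 1944, 1949, 1955 — 6 in total.

6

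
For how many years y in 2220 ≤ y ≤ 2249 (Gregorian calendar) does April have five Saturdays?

9

April has 30 days; it has five Saturdays when Saturday falls among the first (month-length − 28) days — i.e. when April 1 is one of Saturday/Friday.
April 1 by year: 2220:Sat✓ 2221:Sun 2222:Mon 2223:Tue 2224:Thu 2225:Fri✓ 2226:Sat✓ 2227:Sun 2228:Tue 2229:Wed 2230:Thu 2231:Fri✓ 2232:Sun 2233:Mon 2234:Tue 2235:Wed 2236:Fri✓ 2237:Sat✓ 2238:Sun 2239:Mon 2240:Wed 2241:Thu 2242:Fri✓ 2243:Sat✓ 2244:Mon 2245:Tue 2246:Wed 2247:Thu 2248:Sat✓ 2249:Sun
Years with five Saturdays: 2220, 2225, 2226, 2231, 2236, 2237, 2242, 2243, 2248 → 9.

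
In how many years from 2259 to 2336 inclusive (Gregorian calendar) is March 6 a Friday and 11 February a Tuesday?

4

Check each year's weekday for March 6 and 11 February:
  2259: Sun/Fri  2260: Tue/Sat  2261: Wed/Mon  2262: Thu/Tue  2263: Fri/Wed  2264: Sun/Thu  2265: Mon/Sat  2266: Tue/Sun  2267: Wed/Mon  2268: Fri/Tue ✓  2269: Sat/Thu  2270: Sun/Fri  2271: Mon/Sat  2272: Wed/Sun  …(50 more)…  2323: Tue/Sun  2324: Thu/Mon  2325: Fri/Wed  2326: Sat/Thu  2327: Sun/Fri  2328: Tue/Sat  2329: Wed/Mon  2330: Thu/Tue  2331: Fri/Wed  2332: Sun/Thu  2333: Mon/Sat  2334: Tue/Sun  2335: Wed/Mon  2336: Fri/Tue ✓
Both conditions hold in: 2268, 2296, 2308, 2336 — 4.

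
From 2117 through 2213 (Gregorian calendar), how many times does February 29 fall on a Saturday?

3

Leap years in 2117–2213: 23 of them.
Feb 29 weekday advances by 5 (mod 7) from one leap year to the next four years later (or differs when a century non-leap intervenes).
Leap-day weekdays: 2120:Thu 2124:Tue 2128:Sun 2132:Fri 2136:Wed 2140:Mon 2144:Sat✓ 2148:Thu 2152:Tue 2156:Sun 2160:Fri 2164:Wed 2168:Mon 2172:Sat✓ 2176:Thu 2180:Tue 2184:Sun 2188:Fri 2192:Wed 2196:Mon 2204:Wed 2208:Mon 2212:Sat✓
Saturday: 2144, 2172, 2212 → 3.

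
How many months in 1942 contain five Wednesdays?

4

A month of length L has five Wednesdays iff its first Wednesday is on day ≤ L−28 (so day 1–3 in a 31-day month, 1–2 in a 30-day month, day 1 in a leap February).
Checking each month of 1942: Jan starts Thu (31d); Feb starts Sun (28d); Mar starts Sun (31d); Apr starts Wed (30d) ✓; May starts Fri (31d); Jun starts Mon (30d); Jul starts Wed (31d) ✓; Aug starts Sat (31d); Sep starts Tue (30d) ✓; Oct starts Thu (31d); Nov starts Sun (30d); Dec starts Tue (31d) ✓.
Five-Wednesday months: April, July, September, December → 4.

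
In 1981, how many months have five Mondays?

4

A month of length L has five Mondays iff its first Monday is on day ≤ L−28 (so day 1–3 in a 31-day month, 1–2 in a 30-day month, day 1 in a leap February).
Checking each month of 1981: Jan starts Thu (31d); Feb starts Sun (28d); Mar starts Sun (31d) ✓; Apr starts Wed (30d); May starts Fri (31d); Jun starts Mon (30d) ✓; Jul starts Wed (31d); Aug starts Sat (31d) ✓; Sep starts Tue (30d); Oct starts Thu (31d); Nov starts Sun (30d) ✓; Dec starts Tue (31d).
Five-Monday months: March, June, August, November → 4.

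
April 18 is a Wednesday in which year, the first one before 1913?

From one year to the next, a fixed date's weekday advances by 1, or by 2 when a Feb 29 lies between the two dates.
1913: April 18 is Friday.
1912: Thursday (−1)
1911: Tuesday (−2)
1910: Monday (−1)
1909: Sunday (−1)
1908: Saturday (−1)
1907: Thursday (−2)
1906: Wednesday (−1)
April 18 falls on a Wednesday in 1906.

1906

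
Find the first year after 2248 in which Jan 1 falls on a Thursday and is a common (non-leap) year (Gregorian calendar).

2257

Jan 1 advances by 2 weekdays after a leap year and by 1 after a common year.
2248: Jan 1 is Saturday (leap).
2249: Monday
2250: Tuesday
2251: Wednesday
2252: Thursday (leap)
2253: Saturday
2254: Sunday
2255: Monday
2256: Tuesday (leap)
2257: Thursday
2257 begins on a Thursday and is a common year.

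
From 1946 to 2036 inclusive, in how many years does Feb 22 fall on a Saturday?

13

Track Feb 22's weekday year by year (advancing +1, or +2 across a Feb 29):
  1946: Fri  1947: Sat (+1) ✓  1948: Sun (+1)  1949: Tue (+2)  1950: Wed (+1)
  1951: Thu (+1)  1952: Fri (+1)  1953: Sun (+2)  1954: Mon (+1)  1955: Tue (+1)
  1956: Wed (+1)  1957: Fri (+2)  1958: Sat (+1) ✓  1959: Sun (+1)  … (63 more years) …
  2023: Wed (+1)  2024: Thu (+1)  2025: Sat (+2) ✓  2026: Sun (+1)  2027: Mon (+1)
  2028: Tue (+1)  2029: Thu (+2)  2030: Fri (+1)  2031: Sat (+1) ✓  2032: Sun (+1)
  2033: Tue (+2)  2034: Wed (+1)  2035: Thu (+1)  2036: Fri (+1)
Saturday years: 1947, 1958, 1964, 1969, 1975, 1986, 1992, 1997, 2003, 2014, 2020, 2025, 2031 — 13 in total.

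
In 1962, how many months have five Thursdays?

4

A month of length L has five Thursdays iff its first Thursday is on day ≤ L−28 (so day 1–3 in a 31-day month, 1–2 in a 30-day month, day 1 in a leap February).
Checking each month of 1962: Jan starts Mon (31d); Feb starts Thu (28d); Mar starts Thu (31d) ✓; Apr starts Sun (30d); May starts Tue (31d) ✓; Jun starts Fri (30d); Jul starts Sun (31d); Aug starts Wed (31d) ✓; Sep starts Sat (30d); Oct starts Mon (31d); Nov starts Thu (30d) ✓; Dec starts Sat (31d).
Five-Thursday months: March, May, August, November → 4.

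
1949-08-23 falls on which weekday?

January 1, 1949 is a Saturday.
August 23 is day 235 of the year, i.e. 234 days after Jan 1.
234 mod 7 = 3, so advance 3 weekdays from Saturday: Tuesday.

Tuesday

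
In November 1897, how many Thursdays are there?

4

November 1897 has 30 days and begins on Monday.
The first Thursday is November 4.
Thursdays fall on 4, 11, 18, 25 — that's 4.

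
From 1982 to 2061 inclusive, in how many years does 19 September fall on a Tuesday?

Track 19 September's weekday year by year (advancing +1, or +2 across a Feb 29):
  1982: Sun  1983: Mon (+1)  1984: Wed (+2)  1985: Thu (+1)  1986: Fri (+1)
  1987: Sat (+1)  1988: Mon (+2)  1989: Tue (+1) ✓  1990: Wed (+1)  1991: Thu (+1)
  1992: Sat (+2)  1993: Sun (+1)  1994: Mon (+1)  1995: Tue (+1) ✓  … (52 more years) …
  2048: Sat (+2)  2049: Sun (+1)  2050: Mon (+1)  2051: Tue (+1) ✓  2052: Thu (+2)
  2053: Fri (+1)  2054: Sat (+1)  2055: Sun (+1)  2056: Tue (+2) ✓  2057: Wed (+1)
  2058: Thu (+1)  2059: Fri (+1)  2060: Sun (+2)  2061: Mon (+1)
Tuesday years: 1989, 1995, 2000, 2006, 2017, 2023, 2028, 2034, 2045, 2051, 2056 — 11 in total.

11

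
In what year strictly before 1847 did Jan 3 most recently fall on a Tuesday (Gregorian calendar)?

From one year to the next, a fixed date's weekday advances by 1, or by 2 when a Feb 29 lies between the two dates.
1847: January 3 is Sunday.
1846: Saturday (−1)
1845: Friday (−1)
1844: Wednesday (−2)
1843: Tuesday (−1)
Jan 3 falls on a Tuesday in 1843.

1843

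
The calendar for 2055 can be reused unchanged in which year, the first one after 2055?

2066

Two years share a calendar iff Jan 1 falls on the same weekday and both are leap or both are common. 2055: Jan 1 is Friday, common year.
2056: Jan 1 Saturday, leap
2057: Jan 1 Monday, common
2058: Jan 1 Tuesday, common
2059: Jan 1 Wednesday, common
2060: Jan 1 Thursday, leap
2061: Jan 1 Saturday, common
2062: Jan 1 Sunday, common
2063: Jan 1 Monday, common
2064: Jan 1 Tuesday, leap
2065: Jan 1 Thursday, common
2066: Jan 1 Friday, common
2066 matches on both conditions.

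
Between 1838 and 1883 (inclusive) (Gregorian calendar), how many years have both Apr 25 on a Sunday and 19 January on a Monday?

2

Check each year's weekday for Apr 25 and 19 January:
  1838: Wed/Fri  1839: Thu/Sat  1840: Sat/Sun  1841: Sun/Tue  1842: Mon/Wed  1843: Tue/Thu  1844: Thu/Fri  1845: Fri/Sun  1846: Sat/Mon  1847: Sun/Tue  1848: Tue/Wed  1849: Wed/Fri  1850: Thu/Sat  1851: Fri/Sun  …(18 more)…  1870: Mon/Wed  1871: Tue/Thu  1872: Thu/Fri  1873: Fri/Sun  1874: Sat/Mon  1875: Sun/Tue  1876: Tue/Wed  1877: Wed/Fri  1878: Thu/Sat  1879: Fri/Sun  1880: Sun/Mon ✓  1881: Mon/Wed  1882: Tue/Thu  1883: Wed/Fri
Both conditions hold in: 1852, 1880 — 2.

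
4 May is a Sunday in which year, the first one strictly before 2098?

From one year to the next, a fixed date's weekday advances by 1, or by 2 when a Feb 29 lies between the two dates.
2098: May 4 is Sunday.
2097: Saturday (−1)
2096: Friday (−1)
2095: Wednesday (−2)
2094: Tuesday (−1)
2093: Monday (−1)
2092: Sunday (−1)
4 May falls on a Sunday in 2092.

2092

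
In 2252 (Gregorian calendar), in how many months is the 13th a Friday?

Check the 13th of each month of 2252: Jan 13: Tue, Feb 13: Fri, Mar 13: Sat, Apr 13: Tue, May 13: Thu, Jun 13: Sun, Jul 13: Tue, Aug 13: Fri, Sep 13: Mon, Oct 13: Wed, Nov 13: Sat, Dec 13: Mon.
Friday occurs in February, August — 2 months.

2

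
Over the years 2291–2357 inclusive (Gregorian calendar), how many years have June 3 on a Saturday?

Track June 3's weekday year by year (advancing +1, or +2 across a Feb 29):
  2291: Wed  2292: Fri (+2)  2293: Sat (+1) ✓  2294: Sun (+1)  2295: Mon (+1)
  2296: Wed (+2)  2297: Thu (+1)  2298: Fri (+1)  2299: Sat (+1) ✓  2300: Sun (+1)
  2301: Mon (+1)  2302: Tue (+1)  2303: Wed (+1)  2304: Fri (+2)  … (39 more years) …
  2344: Sat (+2) ✓  2345: Sun (+1)  2346: Mon (+1)  2347: Tue (+1)  2348: Thu (+2)
  2349: Fri (+1)  2350: Sat (+1) ✓  2351: Sun (+1)  2352: Tue (+2)  2353: Wed (+1)
  2354: Thu (+1)  2355: Fri (+1)  2356: Sun (+2)  2357: Mon (+1)
Saturday years: 2293, 2299, 2305, 2311, 2316, 2322, 2333, 2339, 2344, 2350 — 10 in total.

10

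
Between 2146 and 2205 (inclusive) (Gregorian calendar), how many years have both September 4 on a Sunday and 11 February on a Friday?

7

Check each year's weekday for September 4 and 11 February:
  2146: Sun/Fri ✓  2147: Mon/Sat  2148: Wed/Sun  2149: Thu/Tue  2150: Fri/Wed  2151: Sat/Thu  2152: Mon/Fri  2153: Tue/Sun  2154: Wed/Mon  2155: Thu/Tue  2156: Sat/Wed  2157: Sun/Fri ✓  2158: Mon/Sat  2159: Tue/Sun  …(32 more)…  2192: Tue/Sat  2193: Wed/Mon  2194: Thu/Tue  2195: Fri/Wed  2196: Sun/Thu  2197: Mon/Sat  2198: Tue/Sun  2199: Wed/Mon  2200: Thu/Tue  2201: Fri/Wed  2202: Sat/Thu  2203: Sun/Fri ✓  2204: Tue/Sat  2205: Wed/Mon
Both conditions hold in: 2146, 2157, 2163, 2174, 2185, 2191, 2203 — 7.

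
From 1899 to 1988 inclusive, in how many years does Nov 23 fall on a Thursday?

13

Track Nov 23's weekday year by year (advancing +1, or +2 across a Feb 29):
  1899: Thu ✓  1900: Fri (+1)  1901: Sat (+1)  1902: Sun (+1)  1903: Mon (+1)
  1904: Wed (+2)  1905: Thu (+1) ✓  1906: Fri (+1)  1907: Sat (+1)  1908: Mon (+2)
  1909: Tue (+1)  1910: Wed (+1)  1911: Thu (+1) ✓  1912: Sat (+2)  … (62 more years) …
  1975: Sun (+1)  1976: Tue (+2)  1977: Wed (+1)  1978: Thu (+1) ✓  1979: Fri (+1)
  1980: Sun (+2)  1981: Mon (+1)  1982: Tue (+1)  1983: Wed (+1)  1984: Fri (+2)
  1985: Sat (+1)  1986: Sun (+1)  1987: Mon (+1)  1988: Wed (+2)
Thursday years: 1899, 1905, 1911, 1916, 1922, 1933, 1939, 1944, 1950, 1961, 1967, 1972, 1978 — 13 in total.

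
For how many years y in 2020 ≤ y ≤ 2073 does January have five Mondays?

23

January has 31 days; it has five Mondays when Monday falls among the first (month-length − 28) days — i.e. when January 1 is one of Monday/Sunday/Saturday.
January 1 by year: 2020:Wed 2021:Fri 2022:Sat✓ 2023:Sun✓ 2024:Mon✓ 2025:Wed 2026:Thu 2027:Fri 2028:Sat✓ 2029:Mon✓ 2030:Tue 2031:Wed 2032:Thu 2033:Sat✓ 2034:Sun✓ …(24 more)… 2059:Wed 2060:Thu 2061:Sat✓ 2062:Sun✓ 2063:Mon✓ 2064:Tue 2065:Thu 2066:Fri 2067:Sat✓ 2068:Sun✓ 2069:Tue 2070:Wed 2071:Thu 2072:Fri 2073:Sun✓
Years with five Mondays: 2022, 2023, 2024, 2028, 2029, 2033, 2034, 2035, 2039, 2040, 2045, 2046, 2050, 2051, 2052, 2056, 2057, 2061, 2062, 2063, 2067, 2068, 2073 → 23.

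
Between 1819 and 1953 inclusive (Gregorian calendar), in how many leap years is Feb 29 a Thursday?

4

Leap years in 1819–1953: 33 of them.
Feb 29 weekday advances by 5 (mod 7) from one leap year to the next four years later (or differs when a century non-leap intervenes).
Leap-day weekdays: 1820:Tue 1824:Sun 1828:Fri 1832:Wed 1836:Mon 1840:Sat 1844:Thu✓ 1848:Tue 1852:Sun 1856:Fri 1860:Wed 1864:Mon 1868:Sat …(7 more)… 1904:Mon 1908:Sat 1912:Thu✓ 1916:Tue 1920:Sun 1924:Fri 1928:Wed 1932:Mon 1936:Sat 1940:Thu✓ 1944:Tue 1948:Sun 1952:Fri
Thursday: 1844, 1872, 1912, 1940 → 4.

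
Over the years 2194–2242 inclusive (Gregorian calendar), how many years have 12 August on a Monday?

7

Track 12 August's weekday year by year (advancing +1, or +2 across a Feb 29):
  2194: Tue  2195: Wed (+1)  2196: Fri (+2)  2197: Sat (+1)  2198: Sun (+1)
  2199: Mon (+1) ✓  2200: Tue (+1)  2201: Wed (+1)  2202: Thu (+1)  2203: Fri (+1)
  2204: Sun (+2)  2205: Mon (+1) ✓  2206: Tue (+1)  2207: Wed (+1)  … (21 more years) …
  2229: Wed (+1)  2230: Thu (+1)  2231: Fri (+1)  2232: Sun (+2)  2233: Mon (+1) ✓
  2234: Tue (+1)  2235: Wed (+1)  2236: Fri (+2)  2237: Sat (+1)  2238: Sun (+1)
  2239: Mon (+1) ✓  2240: Wed (+2)  2241: Thu (+1)  2242: Fri (+1)
Monday years: 2199, 2205, 2211, 2216, 2222, 2233, 2239 — 7 in total.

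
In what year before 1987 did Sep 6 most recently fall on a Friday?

From one year to the next, a fixed date's weekday advances by 1, or by 2 when a Feb 29 lies between the two dates.
1987: September 6 is Sunday.
1986: Saturday (−1)
1985: Friday (−1)
Sep 6 falls on a Friday in 1985.

1985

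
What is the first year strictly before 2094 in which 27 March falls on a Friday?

From one year to the next, a fixed date's weekday advances by 1, or by 2 when a Feb 29 lies between the two dates.
2094: March 27 is Saturday.
2093: Friday (−1)
27 March falls on a Friday in 2093.

2093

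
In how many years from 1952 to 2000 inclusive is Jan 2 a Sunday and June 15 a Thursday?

2

Check each year's weekday for Jan 2 and June 15:
  1952: Wed/Sun  1953: Fri/Mon  1954: Sat/Tue  1955: Sun/Wed  1956: Mon/Fri  1957: Wed/Sat  1958: Thu/Sun  1959: Fri/Mon  1960: Sat/Wed  1961: Mon/Thu  1962: Tue/Fri  1963: Wed/Sat  1964: Thu/Mon  1965: Sat/Tue  …(21 more)…  1987: Fri/Mon  1988: Sat/Wed  1989: Mon/Thu  1990: Tue/Fri  1991: Wed/Sat  1992: Thu/Mon  1993: Sat/Tue  1994: Sun/Wed  1995: Mon/Thu  1996: Tue/Sat  1997: Thu/Sun  1998: Fri/Mon  1999: Sat/Tue  2000: Sun/Thu ✓
Both conditions hold in: 1972, 2000 — 2.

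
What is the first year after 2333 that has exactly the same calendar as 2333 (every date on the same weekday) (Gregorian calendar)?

2339

Two years share a calendar iff Jan 1 falls on the same weekday and both are leap or both are common. 2333: Jan 1 is Sunday, common year.
2334: Jan 1 Monday, common
2335: Jan 1 Tuesday, common
2336: Jan 1 Wednesday, leap
2337: Jan 1 Friday, common
2338: Jan 1 Saturday, common
2339: Jan 1 Sunday, common
2339 matches on both conditions.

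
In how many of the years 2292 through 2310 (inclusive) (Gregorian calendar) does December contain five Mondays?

December has 31 days; it has five Mondays when Monday falls among the first (month-length − 28) days — i.e. when December 1 is one of Monday/Sunday/Saturday.
December 1 by year: 2292:Thu 2293:Fri 2294:Sat✓ 2295:Sun✓ 2296:Tue 2297:Wed 2298:Thu 2299:Fri 2300:Sat✓ 2301:Sun✓ 2302:Mon✓ 2303:Tue 2304:Thu 2305:Fri 2306:Sat✓ 2307:Sun✓ 2308:Tue 2309:Wed 2310:Thu
Years with five Mondays: 2294, 2295, 2300, 2301, 2302, 2306, 2307 → 7.

7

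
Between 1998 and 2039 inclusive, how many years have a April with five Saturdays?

12

April has 30 days; it has five Saturdays when Saturday falls among the first (month-length − 28) days — i.e. when April 1 is one of Saturday/Friday.
April 1 by year: 1998:Wed 1999:Thu 2000:Sat✓ 2001:Sun 2002:Mon 2003:Tue 2004:Thu 2005:Fri✓ 2006:Sat✓ 2007:Sun 2008:Tue 2009:Wed 2010:Thu 2011:Fri✓ 2012:Sun …(12 more)… 2025:Tue 2026:Wed 2027:Thu 2028:Sat✓ 2029:Sun 2030:Mon 2031:Tue 2032:Thu 2033:Fri✓ 2034:Sat✓ 2035:Sun 2036:Tue 2037:Wed 2038:Thu 2039:Fri✓
Years with five Saturdays: 2000, 2005, 2006, 2011, 2016, 2017, 2022, 2023, 2028, 2033, 2034, 2039 → 12.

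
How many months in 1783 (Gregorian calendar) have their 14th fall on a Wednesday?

1

Check the 14th of each month of 1783: Jan 14: Tue, Feb 14: Fri, Mar 14: Fri, Apr 14: Mon, May 14: Wed, Jun 14: Sat, Jul 14: Mon, Aug 14: Thu, Sep 14: Sun, Oct 14: Tue, Nov 14: Fri, Dec 14: Sun.
Wednesday occurs in May — 1 month.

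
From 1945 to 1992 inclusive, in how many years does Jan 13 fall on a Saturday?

7

Track Jan 13's weekday year by year (advancing +1, or +2 across a Feb 29):
  1945: Sat ✓  1946: Sun (+1)  1947: Mon (+1)  1948: Tue (+1)  1949: Thu (+2)
  1950: Fri (+1)  1951: Sat (+1) ✓  1952: Sun (+1)  1953: Tue (+2)  1954: Wed (+1)
  1955: Thu (+1)  1956: Fri (+1)  1957: Sun (+2)  1958: Mon (+1)  … (20 more years) …
  1979: Sat (+1) ✓  1980: Sun (+1)  1981: Tue (+2)  1982: Wed (+1)  1983: Thu (+1)
  1984: Fri (+1)  1985: Sun (+2)  1986: Mon (+1)  1987: Tue (+1)  1988: Wed (+1)
  1989: Fri (+2)  1990: Sat (+1) ✓  1991: Sun (+1)  1992: Mon (+1)
Saturday years: 1945, 1951, 1962, 1968, 1973, 1979, 1990 — 7 in total.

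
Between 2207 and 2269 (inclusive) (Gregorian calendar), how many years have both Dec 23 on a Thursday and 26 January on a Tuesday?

7

Check each year's weekday for Dec 23 and 26 January:
  2207: Wed/Mon  2208: Fri/Tue  2209: Sat/Thu  2210: Sun/Fri  2211: Mon/Sat  2212: Wed/Sun  2213: Thu/Tue ✓  2214: Fri/Wed  2215: Sat/Thu  2216: Mon/Fri  2217: Tue/Sun  2218: Wed/Mon  2219: Thu/Tue ✓  2220: Sat/Wed  …(35 more)…  2256: Tue/Sat  2257: Wed/Mon  2258: Thu/Tue ✓  2259: Fri/Wed  2260: Sun/Thu  2261: Mon/Sat  2262: Tue/Sun  2263: Wed/Mon  2264: Fri/Tue  2265: Sat/Thu  2266: Sun/Fri  2267: Mon/Sat  2268: Wed/Sun  2269: Thu/Tue ✓
Both conditions hold in: 2213, 2219, 2230, 2241, 2247, 2258, 2269 — 7.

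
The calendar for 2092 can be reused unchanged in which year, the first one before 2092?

Two years share a calendar iff Jan 1 falls on the same weekday and both are leap or both are common. 2092: Jan 1 is Tuesday, leap year.
2091: Jan 1 Monday, common
2090: Jan 1 Sunday, common
2089: Jan 1 Saturday, common
2088: Jan 1 Thursday, leap
2087: Jan 1 Wednesday, common
2086: Jan 1 Tuesday, common
2085: Jan 1 Monday, common
2084: Jan 1 Saturday, leap
2083: Jan 1 Friday, common
2082: Jan 1 Thursday, common
2081: Jan 1 Wednesday, common
2080: Jan 1 Monday, leap
2079: Jan 1 Sunday, common
2078: Jan 1 Saturday, common
2077: Jan 1 Friday, common
2076: Jan 1 Wednesday, leap
2075: Jan 1 Tuesday, common
2074: Jan 1 Monday, common
2073: Jan 1 Sunday, common
2072: Jan 1 Friday, leap
2071: Jan 1 Thursday, common
2070: Jan 1 Wednesday, common
2069: Jan 1 Tuesday, common
2068: Jan 1 Sunday, leap
2067: Jan 1 Saturday, common
2066: Jan 1 Friday, common
2065: Jan 1 Thursday, common
2064: Jan 1 Tuesday, leap
2064 matches on both conditions.

2064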